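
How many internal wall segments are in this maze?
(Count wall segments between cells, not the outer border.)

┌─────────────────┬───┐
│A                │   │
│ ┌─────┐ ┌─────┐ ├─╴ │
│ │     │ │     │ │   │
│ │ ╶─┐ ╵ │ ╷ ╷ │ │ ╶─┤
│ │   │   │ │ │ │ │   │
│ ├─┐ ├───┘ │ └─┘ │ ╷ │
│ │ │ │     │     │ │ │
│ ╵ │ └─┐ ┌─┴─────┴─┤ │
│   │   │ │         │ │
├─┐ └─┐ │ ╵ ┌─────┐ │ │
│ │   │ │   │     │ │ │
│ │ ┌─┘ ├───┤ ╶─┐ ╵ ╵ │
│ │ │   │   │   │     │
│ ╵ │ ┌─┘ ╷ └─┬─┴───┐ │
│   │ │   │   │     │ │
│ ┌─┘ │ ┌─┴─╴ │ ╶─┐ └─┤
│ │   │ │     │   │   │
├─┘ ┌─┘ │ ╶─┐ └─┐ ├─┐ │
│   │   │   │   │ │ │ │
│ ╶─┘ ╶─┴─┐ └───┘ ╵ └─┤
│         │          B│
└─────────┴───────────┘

Counting internal wall segments:
Total internal walls: 100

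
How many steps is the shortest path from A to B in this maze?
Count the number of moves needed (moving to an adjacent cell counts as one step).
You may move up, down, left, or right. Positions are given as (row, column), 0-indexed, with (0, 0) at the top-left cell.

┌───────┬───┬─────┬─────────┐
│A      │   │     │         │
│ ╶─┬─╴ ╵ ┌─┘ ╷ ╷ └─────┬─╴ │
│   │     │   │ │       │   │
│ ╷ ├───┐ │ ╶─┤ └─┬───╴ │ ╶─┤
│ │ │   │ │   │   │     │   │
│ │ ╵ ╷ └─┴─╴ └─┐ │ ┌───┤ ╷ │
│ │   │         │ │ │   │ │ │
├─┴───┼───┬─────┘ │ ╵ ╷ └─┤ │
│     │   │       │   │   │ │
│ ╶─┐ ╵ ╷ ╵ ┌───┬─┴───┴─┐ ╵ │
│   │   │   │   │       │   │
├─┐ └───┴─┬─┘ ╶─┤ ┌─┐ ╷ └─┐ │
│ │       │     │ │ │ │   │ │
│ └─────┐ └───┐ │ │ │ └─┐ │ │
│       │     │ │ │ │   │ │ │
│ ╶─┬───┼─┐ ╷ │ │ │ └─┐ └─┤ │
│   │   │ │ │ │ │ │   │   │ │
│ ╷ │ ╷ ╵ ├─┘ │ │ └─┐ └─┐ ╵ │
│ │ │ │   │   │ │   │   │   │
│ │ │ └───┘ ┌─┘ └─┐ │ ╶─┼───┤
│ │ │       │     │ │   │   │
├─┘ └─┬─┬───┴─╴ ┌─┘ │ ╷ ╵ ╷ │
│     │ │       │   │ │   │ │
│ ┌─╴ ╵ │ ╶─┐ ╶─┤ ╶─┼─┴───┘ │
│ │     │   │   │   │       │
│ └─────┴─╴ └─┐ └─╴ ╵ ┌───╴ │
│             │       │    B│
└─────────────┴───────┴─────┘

Using BFS to find shortest path:
Start: (0, 0), End: (13, 13)
Path found:
(0,0) → (1,0) → (1,1) → (2,1) → (3,1) → (3,2) → (2,2) → (2,3) → (3,3) → (3,4) → (3,5) → (3,6) → (2,6) → (2,5) → (1,5) → (1,6) → (0,6) → (0,7) → (0,8) → (1,8) → (1,9) → (1,10) → (1,11) → (2,11) → (2,10) → (2,9) → (3,9) → (4,9) → (4,10) → (3,10) → (3,11) → (4,11) → (4,12) → (5,12) → (5,13) → (6,13) → (7,13) → (8,13) → (9,13) → (9,12) → (8,12) → (8,11) → (7,11) → (7,10) → (6,10) → (5,10) → (5,9) → (5,8) → (6,8) → (7,8) → (8,8) → (9,8) → (9,9) → (10,9) → (11,9) → (11,8) → (12,8) → (12,9) → (13,9) → (13,10) → (12,10) → (12,11) → (12,12) → (12,13) → (13,13)
Number of steps: 64

Solution:

┌───────┬───┬─────┬─────────┐
│A      │   │↱ → ↓│         │
│ ╶─┬─╴ ╵ ┌─┘ ╷ ╷ └─────┬─╴ │
│↳ ↓│     │↱ ↑│ │↳ → → ↓│   │
│ ╷ ├───┐ │ ╶─┤ └─┬───╴ │ ╶─┤
│ │↓│↱ ↓│ │↑ ↰│   │↓ ← ↲│   │
│ │ ╵ ╷ └─┴─╴ └─┐ │ ┌───┤ ╷ │
│ │↳ ↑│↳ → → ↑  │ │↓│↱ ↓│ │ │
├─┴───┼───┬─────┘ │ ╵ ╷ └─┤ │
│     │   │       │↳ ↑│↳ ↓│ │
│ ╶─┐ ╵ ╷ ╵ ┌───┬─┴───┴─┐ ╵ │
│   │   │   │   │↓ ← ↰  │↳ ↓│
├─┐ └───┴─┬─┘ ╶─┤ ┌─┐ ╷ └─┐ │
│ │       │     │↓│ │↑│   │↓│
│ └─────┐ └───┐ │ │ │ └─┐ │ │
│       │     │ │↓│ │↑ ↰│ │↓│
│ ╶─┬───┼─┐ ╷ │ │ │ └─┐ └─┤ │
│   │   │ │ │ │ │↓│   │↑ ↰│↓│
│ ╷ │ ╷ ╵ ├─┘ │ │ └─┐ └─┐ ╵ │
│ │ │ │   │   │ │↳ ↓│   │↑ ↲│
│ │ │ └───┘ ┌─┘ └─┐ │ ╶─┼───┤
│ │ │       │     │↓│   │   │
├─┘ └─┬─┬───┴─╴ ┌─┘ │ ╷ ╵ ╷ │
│     │ │       │↓ ↲│ │   │ │
│ ┌─╴ ╵ │ ╶─┐ ╶─┤ ╶─┼─┴───┘ │
│ │     │   │   │↳ ↓│↱ → → ↓│
│ └─────┴─╴ └─┐ └─╴ ╵ ┌───╴ │
│             │    ↳ ↑│    B│
└─────────────┴───────┴─────┘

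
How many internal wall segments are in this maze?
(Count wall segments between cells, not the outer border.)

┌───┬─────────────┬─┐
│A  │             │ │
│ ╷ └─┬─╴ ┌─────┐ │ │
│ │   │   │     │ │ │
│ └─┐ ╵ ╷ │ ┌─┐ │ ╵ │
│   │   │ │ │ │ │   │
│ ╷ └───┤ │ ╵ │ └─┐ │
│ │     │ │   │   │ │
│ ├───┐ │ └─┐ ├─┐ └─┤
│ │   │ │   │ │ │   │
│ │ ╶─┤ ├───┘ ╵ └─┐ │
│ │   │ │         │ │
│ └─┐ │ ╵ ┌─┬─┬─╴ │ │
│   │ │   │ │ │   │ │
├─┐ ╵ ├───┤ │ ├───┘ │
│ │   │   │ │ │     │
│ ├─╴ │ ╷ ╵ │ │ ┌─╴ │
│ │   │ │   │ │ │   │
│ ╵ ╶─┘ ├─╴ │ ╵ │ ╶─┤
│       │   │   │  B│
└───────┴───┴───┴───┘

Counting internal wall segments:
Total internal walls: 81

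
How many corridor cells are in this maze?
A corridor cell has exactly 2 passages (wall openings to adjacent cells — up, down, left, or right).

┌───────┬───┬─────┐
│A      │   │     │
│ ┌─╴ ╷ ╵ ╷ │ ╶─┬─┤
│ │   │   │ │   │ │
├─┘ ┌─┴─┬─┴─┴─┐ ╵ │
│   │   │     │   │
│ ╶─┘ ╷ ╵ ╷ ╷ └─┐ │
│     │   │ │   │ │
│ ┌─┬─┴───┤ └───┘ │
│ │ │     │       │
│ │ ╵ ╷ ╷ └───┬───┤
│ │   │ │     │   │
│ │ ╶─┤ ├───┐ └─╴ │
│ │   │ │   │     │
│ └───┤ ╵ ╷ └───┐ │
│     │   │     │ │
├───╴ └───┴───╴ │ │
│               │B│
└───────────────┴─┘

Counting cells with exactly 2 passages:
Total corridor cells: 63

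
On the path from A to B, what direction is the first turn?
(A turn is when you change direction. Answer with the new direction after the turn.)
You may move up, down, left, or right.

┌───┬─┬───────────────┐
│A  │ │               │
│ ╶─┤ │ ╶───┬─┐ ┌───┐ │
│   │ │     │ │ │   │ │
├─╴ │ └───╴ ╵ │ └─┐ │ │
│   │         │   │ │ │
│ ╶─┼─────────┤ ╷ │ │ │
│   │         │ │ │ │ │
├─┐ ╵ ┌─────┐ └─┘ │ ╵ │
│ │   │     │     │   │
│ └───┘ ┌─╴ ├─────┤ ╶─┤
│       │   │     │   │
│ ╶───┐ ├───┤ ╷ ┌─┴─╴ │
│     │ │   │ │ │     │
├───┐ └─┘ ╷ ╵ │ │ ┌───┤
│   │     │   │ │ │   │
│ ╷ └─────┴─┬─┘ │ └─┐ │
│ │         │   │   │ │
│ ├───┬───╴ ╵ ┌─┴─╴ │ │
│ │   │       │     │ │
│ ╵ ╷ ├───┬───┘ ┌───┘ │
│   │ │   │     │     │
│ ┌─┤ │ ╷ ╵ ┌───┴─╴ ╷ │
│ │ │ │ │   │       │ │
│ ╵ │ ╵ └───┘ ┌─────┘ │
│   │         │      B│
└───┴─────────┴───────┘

Directions: down, right, down, left, down, right, down, right, up, right, right, right, right, down, right, right, up, up, left, up, up, right, right, right, down, down, down, down, left, down, right, down, left, left, down, down, right, down, left, left, down, left, left, down, left, up, left, down, down, right, right, right, up, right, right, right, up, right, down, down
First turn direction: right

Solution:

┌───┬─┬───────────────┐
│A  │ │        ↱ → → ↓│
│ ╶─┤ │ ╶───┬─┐ ┌───┐ │
│↳ ↓│ │     │ │↑│   │↓│
├─╴ │ └───╴ ╵ │ └─┐ │ │
│↓ ↲│         │↑ ↰│ │↓│
│ ╶─┼─────────┤ ╷ │ │ │
│↳ ↓│↱ → → → ↓│ │↑│ │↓│
├─┐ ╵ ┌─────┐ └─┘ │ ╵ │
│ │↳ ↑│     │↳ → ↑│↓ ↲│
│ └───┘ ┌─╴ ├─────┤ ╶─┤
│       │   │     │↳ ↓│
│ ╶───┐ ├───┤ ╷ ┌─┴─╴ │
│     │ │   │ │ │↓ ← ↲│
├───┐ └─┘ ╷ ╵ │ │ ┌───┤
│   │     │   │ │↓│   │
│ ╷ └─────┴─┬─┘ │ └─┐ │
│ │         │   │↳ ↓│ │
│ ├───┬───╴ ╵ ┌─┴─╴ │ │
│ │   │       │↓ ← ↲│ │
│ ╵ ╷ ├───┬───┘ ┌───┘ │
│   │ │↓ ↰│↓ ← ↲│  ↱ ↓│
│ ┌─┤ │ ╷ ╵ ┌───┴─╴ ╷ │
│ │ │ │↓│↑ ↲│↱ → → ↑│↓│
│ ╵ │ ╵ └───┘ ┌─────┘ │
│   │  ↳ → → ↑│      B│
└───┴─────────┴───────┘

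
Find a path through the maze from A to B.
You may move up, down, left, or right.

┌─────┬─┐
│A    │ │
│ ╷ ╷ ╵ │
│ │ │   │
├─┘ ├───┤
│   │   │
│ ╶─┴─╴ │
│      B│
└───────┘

Finding the shortest path through the maze:
Path length: 8 steps
Directions: right → down → down → left → down → right → right → right

Solution:

┌─────┬─┐
│A ↓  │ │
│ ╷ ╷ ╵ │
│ │↓│   │
├─┘ ├───┤
│↓ ↲│   │
│ ╶─┴─╴ │
│↳ → → B│
└───────┘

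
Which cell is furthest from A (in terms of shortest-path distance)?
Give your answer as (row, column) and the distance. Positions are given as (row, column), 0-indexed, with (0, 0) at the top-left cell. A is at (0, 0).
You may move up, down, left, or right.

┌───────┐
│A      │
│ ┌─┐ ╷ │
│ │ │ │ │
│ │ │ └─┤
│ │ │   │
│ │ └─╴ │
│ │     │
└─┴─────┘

Computing BFS distances from A to all cells:
Furthest cell: (1, 1)
Distance: 10 steps

Path from A to the furthest cell:

┌───────┐
│A → ↓  │
│ ┌─┐ ╷ │
│ │B│↓│ │
│ │ │ └─┤
│ │↑│↳ ↓│
│ │ └─╴ │
│ │↑ ← ↲│
└─┴─────┘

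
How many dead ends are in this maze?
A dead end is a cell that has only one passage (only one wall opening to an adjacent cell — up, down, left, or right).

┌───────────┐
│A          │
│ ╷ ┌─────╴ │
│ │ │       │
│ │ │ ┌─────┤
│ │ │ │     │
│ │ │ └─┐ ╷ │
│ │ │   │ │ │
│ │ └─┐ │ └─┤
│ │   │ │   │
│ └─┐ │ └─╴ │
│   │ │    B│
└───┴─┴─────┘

Checking each cell for number of passages:

Dead ends found at positions:
  (2, 3)
  (3, 5)
  (5, 1)
  (5, 2)
Total dead ends: 4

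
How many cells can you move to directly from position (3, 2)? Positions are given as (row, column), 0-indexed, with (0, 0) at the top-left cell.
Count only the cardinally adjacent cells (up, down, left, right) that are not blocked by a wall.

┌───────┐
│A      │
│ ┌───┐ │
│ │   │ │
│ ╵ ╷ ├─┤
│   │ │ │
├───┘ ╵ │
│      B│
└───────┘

Checking passable neighbors of (3, 2):
Neighbors: (2, 2), (3, 1), (3, 3)
Count: 3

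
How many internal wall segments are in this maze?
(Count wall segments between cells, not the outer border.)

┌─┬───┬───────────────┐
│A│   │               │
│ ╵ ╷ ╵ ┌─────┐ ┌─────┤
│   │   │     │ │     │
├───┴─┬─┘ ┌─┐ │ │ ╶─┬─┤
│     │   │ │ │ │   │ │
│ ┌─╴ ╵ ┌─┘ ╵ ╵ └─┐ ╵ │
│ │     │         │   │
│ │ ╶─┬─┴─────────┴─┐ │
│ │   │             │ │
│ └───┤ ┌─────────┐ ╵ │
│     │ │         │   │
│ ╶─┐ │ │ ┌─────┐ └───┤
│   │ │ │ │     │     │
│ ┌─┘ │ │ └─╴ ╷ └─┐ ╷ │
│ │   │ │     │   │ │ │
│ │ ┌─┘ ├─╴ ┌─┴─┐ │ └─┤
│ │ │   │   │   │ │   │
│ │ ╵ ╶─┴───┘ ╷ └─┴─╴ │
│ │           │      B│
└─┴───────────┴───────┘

Counting internal wall segments:
Total internal walls: 90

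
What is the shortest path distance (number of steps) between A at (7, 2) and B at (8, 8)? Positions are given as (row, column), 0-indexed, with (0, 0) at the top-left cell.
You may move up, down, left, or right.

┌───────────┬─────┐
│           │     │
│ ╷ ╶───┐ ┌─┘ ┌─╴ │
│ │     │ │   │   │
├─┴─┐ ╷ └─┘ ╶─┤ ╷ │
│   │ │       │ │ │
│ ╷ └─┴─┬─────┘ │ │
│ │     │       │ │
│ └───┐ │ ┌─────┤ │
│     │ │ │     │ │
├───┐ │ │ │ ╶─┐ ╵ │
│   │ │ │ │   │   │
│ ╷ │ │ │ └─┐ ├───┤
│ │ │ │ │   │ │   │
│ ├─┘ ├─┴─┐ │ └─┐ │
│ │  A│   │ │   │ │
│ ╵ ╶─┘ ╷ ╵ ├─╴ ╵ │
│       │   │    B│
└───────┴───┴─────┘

Finding path from (7, 2) to (8, 8):
Path: (7,2) → (7,1) → (8,1) → (8,2) → (8,3) → (7,3) → (7,4) → (8,4) → (8,5) → (7,5) → (6,5) → (6,4) → (5,4) → (4,4) → (3,4) → (3,5) → (3,6) → (3,7) → (2,7) → (1,7) → (1,8) → (2,8) → (3,8) → (4,8) → (5,8) → (5,7) → (4,7) → (4,6) → (4,5) → (5,5) → (5,6) → (6,6) → (7,6) → (7,7) → (8,7) → (8,8)
Distance: 35 steps

Solution:

┌───────────┬─────┐
│           │     │
│ ╷ ╶───┐ ┌─┘ ┌─╴ │
│ │     │ │   │↱ ↓│
├─┴─┐ ╷ └─┘ ╶─┤ ╷ │
│   │ │       │↑│↓│
│ ╷ └─┴─┬─────┘ │ │
│ │     │↱ → → ↑│↓│
│ └───┐ │ ┌─────┤ │
│     │ │↑│↓ ← ↰│↓│
├───┐ │ │ │ ╶─┐ ╵ │
│   │ │ │↑│↳ ↓│↑ ↲│
│ ╷ │ │ │ └─┐ ├───┤
│ │ │ │ │↑ ↰│↓│   │
│ ├─┘ ├─┴─┐ │ └─┐ │
│ │↓ A│↱ ↓│↑│↳ ↓│ │
│ ╵ ╶─┘ ╷ ╵ ├─╴ ╵ │
│  ↳ → ↑│↳ ↑│  ↳ B│
└───────┴───┴─────┘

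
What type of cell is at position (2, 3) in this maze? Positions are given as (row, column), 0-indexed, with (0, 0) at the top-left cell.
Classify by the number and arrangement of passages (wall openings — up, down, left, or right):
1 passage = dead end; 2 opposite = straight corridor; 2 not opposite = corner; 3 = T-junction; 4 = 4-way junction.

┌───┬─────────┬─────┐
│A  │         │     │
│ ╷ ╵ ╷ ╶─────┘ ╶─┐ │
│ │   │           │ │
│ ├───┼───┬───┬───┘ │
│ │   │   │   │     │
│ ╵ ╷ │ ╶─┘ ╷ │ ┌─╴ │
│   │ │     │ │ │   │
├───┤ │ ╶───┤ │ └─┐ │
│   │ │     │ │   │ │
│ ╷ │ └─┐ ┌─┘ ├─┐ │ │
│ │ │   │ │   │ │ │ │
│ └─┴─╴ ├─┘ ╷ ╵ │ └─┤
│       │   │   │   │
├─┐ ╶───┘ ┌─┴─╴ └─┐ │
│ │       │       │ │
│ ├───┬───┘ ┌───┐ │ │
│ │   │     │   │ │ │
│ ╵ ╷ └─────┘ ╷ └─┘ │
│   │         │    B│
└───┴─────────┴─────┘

Checking cell at (2, 3):
Number of passages: 2
Cell type: corner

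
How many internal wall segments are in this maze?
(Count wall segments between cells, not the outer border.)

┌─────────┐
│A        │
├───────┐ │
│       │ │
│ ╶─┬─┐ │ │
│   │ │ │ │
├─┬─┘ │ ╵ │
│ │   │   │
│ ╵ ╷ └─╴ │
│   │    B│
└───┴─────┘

Counting internal wall segments:
Total internal walls: 16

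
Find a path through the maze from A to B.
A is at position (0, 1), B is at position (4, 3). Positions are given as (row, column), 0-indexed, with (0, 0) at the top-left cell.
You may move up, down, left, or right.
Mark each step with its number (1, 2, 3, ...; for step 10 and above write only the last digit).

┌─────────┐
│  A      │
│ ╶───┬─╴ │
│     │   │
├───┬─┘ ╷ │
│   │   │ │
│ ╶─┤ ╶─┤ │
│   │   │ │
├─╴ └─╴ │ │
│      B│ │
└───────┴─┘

Finding the shortest path from (0, 1) to (4, 3):
Path length: 10 steps
Directions: right → right → right → down → left → down → left → down → right → down

Solution:

┌─────────┐
│  A 1 2 3│
│ ╶───┬─╴ │
│     │5 4│
├───┬─┘ ╷ │
│   │7 6│ │
│ ╶─┤ ╶─┤ │
│   │8 9│ │
├─╴ └─╴ │ │
│      B│ │
└───────┴─┘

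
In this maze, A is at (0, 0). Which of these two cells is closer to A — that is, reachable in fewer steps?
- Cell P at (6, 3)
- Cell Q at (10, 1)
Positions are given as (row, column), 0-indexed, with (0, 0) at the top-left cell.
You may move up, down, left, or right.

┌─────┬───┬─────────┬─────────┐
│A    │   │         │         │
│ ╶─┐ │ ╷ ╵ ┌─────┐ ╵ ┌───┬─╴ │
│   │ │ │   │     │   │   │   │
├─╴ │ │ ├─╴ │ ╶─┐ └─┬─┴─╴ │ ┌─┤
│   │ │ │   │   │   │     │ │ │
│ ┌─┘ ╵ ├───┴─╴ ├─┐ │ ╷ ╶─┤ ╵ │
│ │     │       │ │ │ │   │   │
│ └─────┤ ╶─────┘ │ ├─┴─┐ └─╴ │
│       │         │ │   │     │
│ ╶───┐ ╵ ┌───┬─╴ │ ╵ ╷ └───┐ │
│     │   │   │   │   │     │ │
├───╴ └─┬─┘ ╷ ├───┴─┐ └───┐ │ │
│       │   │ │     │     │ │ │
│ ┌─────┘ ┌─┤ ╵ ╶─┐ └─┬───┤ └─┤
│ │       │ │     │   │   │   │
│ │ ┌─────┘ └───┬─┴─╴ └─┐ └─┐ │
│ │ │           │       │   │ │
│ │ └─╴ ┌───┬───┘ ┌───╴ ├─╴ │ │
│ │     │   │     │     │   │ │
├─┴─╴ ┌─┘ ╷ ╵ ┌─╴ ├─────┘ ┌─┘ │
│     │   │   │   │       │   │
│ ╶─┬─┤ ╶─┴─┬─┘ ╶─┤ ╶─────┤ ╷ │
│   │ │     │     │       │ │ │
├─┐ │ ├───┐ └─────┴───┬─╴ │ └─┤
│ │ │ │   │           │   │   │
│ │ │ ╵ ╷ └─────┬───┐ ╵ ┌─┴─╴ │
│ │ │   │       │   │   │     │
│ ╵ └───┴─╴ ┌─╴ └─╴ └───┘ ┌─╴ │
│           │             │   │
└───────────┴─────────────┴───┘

Shortest path A → P at (6, 3): 11 steps
Shortest path A → Q at (10, 1): 65 steps

P is closer (11 steps vs 65 steps).

Path to P:

┌─────┬───┬─────────┬─────────┐
│A    │   │         │         │
│ ╶─┐ │ ╷ ╵ ┌─────┐ ╵ ┌───┬─╴ │
│↳ ↓│ │ │   │     │   │   │   │
├─╴ │ │ ├─╴ │ ╶─┐ └─┬─┴─╴ │ ┌─┤
│↓ ↲│ │ │   │   │   │     │ │ │
│ ┌─┘ ╵ ├───┴─╴ ├─┐ │ ╷ ╶─┤ ╵ │
│↓│     │       │ │ │ │   │   │
│ └─────┤ ╶─────┘ │ ├─┴─┐ └─╴ │
│↓      │         │ │   │     │
│ ╶───┐ ╵ ┌───┬─╴ │ ╵ ╷ └───┐ │
│↳ → ↓│   │   │   │   │     │ │
├───╴ └─┬─┘ ╷ ├───┴─┐ └───┐ │ │
│    ↳ P│   │ │     │     │ │ │
│ ┌─────┘ ┌─┤ ╵ ╶─┐ └─┬───┤ └─┤
│ │       │ │     │   │   │   │
│ │ ┌─────┘ └───┬─┴─╴ └─┐ └─┐ │
│ │ │           │       │   │ │
│ │ └─╴ ┌───┬───┘ ┌───╴ ├─╴ │ │
│ │     │   │     │     │   │ │
├─┴─╴ ┌─┘ ╷ ╵ ┌─╴ ├─────┘ ┌─┘ │
│     │   │   │   │       │   │
│ ╶─┬─┤ ╶─┴─┬─┘ ╶─┤ ╶─────┤ ╷ │
│   │ │     │     │       │ │ │
├─┐ │ ├───┐ └─────┴───┬─╴ │ └─┤
│ │ │ │   │           │   │   │
│ │ │ ╵ ╷ └─────┬───┐ ╵ ┌─┴─╴ │
│ │ │   │       │   │   │     │
│ ╵ └───┴─╴ ┌─╴ └─╴ └───┘ ┌─╴ │
│           │             │   │
└───────────┴─────────────┴───┘

Path to Q:

┌─────┬───┬─────────┬─────────┐
│A    │   │         │         │
│ ╶─┐ │ ╷ ╵ ┌─────┐ ╵ ┌───┬─╴ │
│↳ ↓│ │ │   │↱ → ↓│   │   │   │
├─╴ │ │ ├─╴ │ ╶─┐ └─┬─┴─╴ │ ┌─┤
│↓ ↲│ │ │   │↑ ↰│↳ ↓│     │ │ │
│ ┌─┘ ╵ ├───┴─╴ ├─┐ │ ╷ ╶─┤ ╵ │
│↓│     │↱ → → ↑│ │↓│ │   │   │
│ └─────┤ ╶─────┘ │ ├─┴─┐ └─╴ │
│↳ → → ↓│↑        │↓│↱ ↓│     │
│ ╶───┐ ╵ ┌───┬─╴ │ ╵ ╷ └───┐ │
│     │↳ ↑│   │   │↳ ↑│↳ → ↓│ │
├───╴ └─┬─┘ ╷ ├───┴─┐ └───┐ │ │
│       │   │ │     │     │↓│ │
│ ┌─────┘ ┌─┤ ╵ ╶─┐ └─┬───┤ └─┤
│ │       │ │     │   │   │↳ ↓│
│ │ ┌─────┘ └───┬─┴─╴ └─┐ └─┐ │
│ │ │           │       │   │↓│
│ │ └─╴ ┌───┬───┘ ┌───╴ ├─╴ │ │
│ │     │   │     │     │   │↓│
├─┴─╴ ┌─┘ ╷ ╵ ┌─╴ ├─────┘ ┌─┘ │
│↱ Q  │   │   │   │       │↓ ↲│
│ ╶─┬─┤ ╶─┴─┬─┘ ╶─┤ ╶─────┤ ╷ │
│↑ ↰│ │     │     │       │↓│ │
├─┐ │ ├───┐ └─────┴───┬─╴ │ └─┤
│ │↑│ │   │           │   │↳ ↓│
│ │ │ ╵ ╷ └─────┬───┐ ╵ ┌─┴─╴ │
│ │↑│   │  ↓ ← ↰│   │   │↓ ← ↲│
│ ╵ └───┴─╴ ┌─╴ └─╴ └───┘ ┌─╴ │
│  ↑ ← ← ← ↲│  ↑ ← ← ← ← ↲│   │
└───────────┴─────────────┴───┘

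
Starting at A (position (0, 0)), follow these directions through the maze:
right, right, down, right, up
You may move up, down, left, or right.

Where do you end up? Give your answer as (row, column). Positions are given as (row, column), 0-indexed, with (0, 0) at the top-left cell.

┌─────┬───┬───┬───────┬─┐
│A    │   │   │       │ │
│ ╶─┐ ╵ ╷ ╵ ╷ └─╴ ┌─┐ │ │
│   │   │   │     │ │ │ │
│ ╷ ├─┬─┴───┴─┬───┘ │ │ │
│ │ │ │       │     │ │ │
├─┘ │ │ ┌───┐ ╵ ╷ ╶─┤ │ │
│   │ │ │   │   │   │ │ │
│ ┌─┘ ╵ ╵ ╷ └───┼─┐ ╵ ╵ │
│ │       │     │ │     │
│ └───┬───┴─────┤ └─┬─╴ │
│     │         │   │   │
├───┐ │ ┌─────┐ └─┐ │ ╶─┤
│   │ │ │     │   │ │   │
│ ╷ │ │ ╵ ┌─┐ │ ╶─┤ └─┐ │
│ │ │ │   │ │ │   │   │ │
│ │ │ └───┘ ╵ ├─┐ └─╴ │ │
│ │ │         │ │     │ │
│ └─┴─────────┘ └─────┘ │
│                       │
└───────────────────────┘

Following directions step by step:
Start: (0, 0)
  right: (0, 0) → (0, 1)
  right: (0, 1) → (0, 2)
  down: (0, 2) → (1, 2)
  right: (1, 2) → (1, 3)
  up: (1, 3) → (0, 3)
Final position: (0, 3)

Path taken:

┌─────┬───┬───┬───────┬─┐
│A → ↓│B  │   │       │ │
│ ╶─┐ ╵ ╷ ╵ ╷ └─╴ ┌─┐ │ │
│   │↳ ↑│   │     │ │ │ │
│ ╷ ├─┬─┴───┴─┬───┘ │ │ │
│ │ │ │       │     │ │ │
├─┘ │ │ ┌───┐ ╵ ╷ ╶─┤ │ │
│   │ │ │   │   │   │ │ │
│ ┌─┘ ╵ ╵ ╷ └───┼─┐ ╵ ╵ │
│ │       │     │ │     │
│ └───┬───┴─────┤ └─┬─╴ │
│     │         │   │   │
├───┐ │ ┌─────┐ └─┐ │ ╶─┤
│   │ │ │     │   │ │   │
│ ╷ │ │ ╵ ┌─┐ │ ╶─┤ └─┐ │
│ │ │ │   │ │ │   │   │ │
│ │ │ └───┘ ╵ ├─┐ └─╴ │ │
│ │ │         │ │     │ │
│ └─┴─────────┘ └─────┘ │
│                       │
└───────────────────────┘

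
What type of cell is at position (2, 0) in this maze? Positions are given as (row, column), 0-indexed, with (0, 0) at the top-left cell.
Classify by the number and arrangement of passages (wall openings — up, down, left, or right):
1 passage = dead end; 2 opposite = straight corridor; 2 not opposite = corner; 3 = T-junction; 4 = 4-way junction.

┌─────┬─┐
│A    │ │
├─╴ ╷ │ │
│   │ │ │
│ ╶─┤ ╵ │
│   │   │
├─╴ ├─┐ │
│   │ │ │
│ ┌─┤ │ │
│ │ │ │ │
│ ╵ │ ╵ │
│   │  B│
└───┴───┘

Checking cell at (2, 0):
Number of passages: 2
Cell type: corner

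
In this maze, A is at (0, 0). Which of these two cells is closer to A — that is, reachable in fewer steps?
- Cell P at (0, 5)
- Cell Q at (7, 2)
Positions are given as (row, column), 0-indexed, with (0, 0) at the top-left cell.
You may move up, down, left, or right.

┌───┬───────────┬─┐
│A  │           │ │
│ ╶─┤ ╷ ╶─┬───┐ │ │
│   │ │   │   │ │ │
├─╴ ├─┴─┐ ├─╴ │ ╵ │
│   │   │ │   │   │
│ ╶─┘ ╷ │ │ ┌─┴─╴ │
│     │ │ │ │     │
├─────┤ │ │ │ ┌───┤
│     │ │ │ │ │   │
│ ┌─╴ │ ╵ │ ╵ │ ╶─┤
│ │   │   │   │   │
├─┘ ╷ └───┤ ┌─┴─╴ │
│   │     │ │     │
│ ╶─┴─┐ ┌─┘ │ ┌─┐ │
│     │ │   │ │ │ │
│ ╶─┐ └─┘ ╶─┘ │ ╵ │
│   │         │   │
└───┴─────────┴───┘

Shortest path A → P at (0, 5): 21 steps
Shortest path A → Q at (7, 2): 39 steps

P is closer (21 steps vs 39 steps).

Path to P:

┌───┬───────────┬─┐
│A  │  ↱ → P    │ │
│ ╶─┤ ╷ ╶─┬───┐ │ │
│↳ ↓│ │↑ ↰│   │ │ │
├─╴ ├─┴─┐ ├─╴ │ ╵ │
│↓ ↲│↱ ↓│↑│   │   │
│ ╶─┘ ╷ │ │ ┌─┴─╴ │
│↳ → ↑│↓│↑│ │     │
├─────┤ │ │ │ ┌───┤
│     │↓│↑│ │ │   │
│ ┌─╴ │ ╵ │ ╵ │ ╶─┤
│ │   │↳ ↑│   │   │
├─┘ ╷ └───┤ ┌─┴─╴ │
│   │     │ │     │
│ ╶─┴─┐ ┌─┘ │ ┌─┐ │
│     │ │   │ │ │ │
│ ╶─┐ └─┘ ╶─┘ │ ╵ │
│   │         │   │
└───┴─────────┴───┘

Path to Q:

┌───┬───────────┬─┐
│A  │  ↱ → → → ↓│ │
│ ╶─┤ ╷ ╶─┬───┐ │ │
│↳ ↓│ │↑ ↰│   │↓│ │
├─╴ ├─┴─┐ ├─╴ │ ╵ │
│↓ ↲│↱ ↓│↑│   │↳ ↓│
│ ╶─┘ ╷ │ │ ┌─┴─╴ │
│↳ → ↑│↓│↑│ │↓ ← ↲│
├─────┤ │ │ │ ┌───┤
│     │↓│↑│ │↓│   │
│ ┌─╴ │ ╵ │ ╵ │ ╶─┤
│ │   │↳ ↑│↓ ↲│   │
├─┘ ╷ └───┤ ┌─┴─╴ │
│   │     │↓│     │
│ ╶─┴─┐ ┌─┘ │ ┌─┐ │
│    Q│ │↓ ↲│ │ │ │
│ ╶─┐ └─┘ ╶─┘ │ ╵ │
│   │↑ ← ↲    │   │
└───┴─────────┴───┘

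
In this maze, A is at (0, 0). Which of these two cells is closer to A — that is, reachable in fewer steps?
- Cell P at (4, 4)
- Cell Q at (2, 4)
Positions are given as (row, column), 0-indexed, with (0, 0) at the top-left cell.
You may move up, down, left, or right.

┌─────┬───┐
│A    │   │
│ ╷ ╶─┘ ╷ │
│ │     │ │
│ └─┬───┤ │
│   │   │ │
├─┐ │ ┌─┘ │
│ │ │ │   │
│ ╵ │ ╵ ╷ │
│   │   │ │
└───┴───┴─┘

Shortest path A → P at (4, 4): 10 steps
Shortest path A → Q at (2, 4): 8 steps

Q is closer (8 steps vs 10 steps).

Path to P:

┌─────┬───┐
│A ↓  │↱ ↓│
│ ╷ ╶─┘ ╷ │
│ │↳ → ↑│↓│
│ └─┬───┤ │
│   │   │↓│
├─┐ │ ┌─┘ │
│ │ │ │  ↓│
│ ╵ │ ╵ ╷ │
│   │   │P│
└───┴───┴─┘

Path to Q:

┌─────┬───┐
│A ↓  │↱ ↓│
│ ╷ ╶─┘ ╷ │
│ │↳ → ↑│↓│
│ └─┬───┤ │
│   │   │Q│
├─┐ │ ┌─┘ │
│ │ │ │   │
│ ╵ │ ╵ ╷ │
│   │   │ │
└───┴───┴─┘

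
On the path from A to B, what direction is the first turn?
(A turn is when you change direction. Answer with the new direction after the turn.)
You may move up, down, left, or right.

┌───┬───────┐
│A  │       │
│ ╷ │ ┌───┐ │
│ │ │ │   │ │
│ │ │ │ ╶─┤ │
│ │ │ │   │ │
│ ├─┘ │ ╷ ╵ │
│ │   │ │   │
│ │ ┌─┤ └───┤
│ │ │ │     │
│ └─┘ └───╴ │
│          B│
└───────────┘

Directions: down, down, down, down, down, right, right, right, right, right
First turn direction: right

Solution:

┌───┬───────┐
│A  │       │
│ ╷ │ ┌───┐ │
│↓│ │ │   │ │
│ │ │ │ ╶─┤ │
│↓│ │ │   │ │
│ ├─┘ │ ╷ ╵ │
│↓│   │ │   │
│ │ ┌─┤ └───┤
│↓│ │ │     │
│ └─┘ └───╴ │
│↳ → → → → B│
└───────────┘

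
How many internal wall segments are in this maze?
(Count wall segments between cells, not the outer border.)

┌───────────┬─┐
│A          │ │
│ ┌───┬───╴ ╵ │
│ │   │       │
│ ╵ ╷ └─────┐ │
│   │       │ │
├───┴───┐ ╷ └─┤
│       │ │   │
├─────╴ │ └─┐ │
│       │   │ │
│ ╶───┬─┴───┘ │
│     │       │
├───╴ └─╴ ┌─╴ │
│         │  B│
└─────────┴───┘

Counting internal wall segments:
Total internal walls: 36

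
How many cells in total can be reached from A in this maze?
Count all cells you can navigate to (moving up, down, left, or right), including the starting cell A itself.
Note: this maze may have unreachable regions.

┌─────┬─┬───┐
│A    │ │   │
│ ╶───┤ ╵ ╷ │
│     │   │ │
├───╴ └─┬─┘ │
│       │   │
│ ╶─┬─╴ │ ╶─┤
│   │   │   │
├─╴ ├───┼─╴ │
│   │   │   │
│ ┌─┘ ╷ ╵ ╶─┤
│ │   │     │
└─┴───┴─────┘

Using BFS/flood-fill to find all reachable cells from A:
Maze size: 6 × 6 = 36 total cells
19 cell(s) are walled off and cannot be reached from A.
Reachable cells: 17

Reachable region (· marks reachable cells):

┌─────┬─┬───┐
│A · ·│ │   │
│ ╶───┤ ╵ ╷ │
│· · ·│   │ │
├───╴ └─┬─┘ │
│· · · ·│   │
│ ╶─┬─╴ │ ╶─┤
│· ·│· ·│   │
├─╴ ├───┼─╴ │
│· ·│   │   │
│ ┌─┘ ╷ ╵ ╶─┤
│·│   │     │
└─┴───┴─────┘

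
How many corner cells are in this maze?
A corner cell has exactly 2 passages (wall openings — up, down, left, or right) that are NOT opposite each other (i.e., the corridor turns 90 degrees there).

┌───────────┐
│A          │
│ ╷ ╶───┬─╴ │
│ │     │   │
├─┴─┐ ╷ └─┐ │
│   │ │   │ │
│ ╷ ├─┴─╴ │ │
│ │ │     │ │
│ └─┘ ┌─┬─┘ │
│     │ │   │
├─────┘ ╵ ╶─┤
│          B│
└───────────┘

Counting corner cells (2 non-opposite passages):
Total corners: 14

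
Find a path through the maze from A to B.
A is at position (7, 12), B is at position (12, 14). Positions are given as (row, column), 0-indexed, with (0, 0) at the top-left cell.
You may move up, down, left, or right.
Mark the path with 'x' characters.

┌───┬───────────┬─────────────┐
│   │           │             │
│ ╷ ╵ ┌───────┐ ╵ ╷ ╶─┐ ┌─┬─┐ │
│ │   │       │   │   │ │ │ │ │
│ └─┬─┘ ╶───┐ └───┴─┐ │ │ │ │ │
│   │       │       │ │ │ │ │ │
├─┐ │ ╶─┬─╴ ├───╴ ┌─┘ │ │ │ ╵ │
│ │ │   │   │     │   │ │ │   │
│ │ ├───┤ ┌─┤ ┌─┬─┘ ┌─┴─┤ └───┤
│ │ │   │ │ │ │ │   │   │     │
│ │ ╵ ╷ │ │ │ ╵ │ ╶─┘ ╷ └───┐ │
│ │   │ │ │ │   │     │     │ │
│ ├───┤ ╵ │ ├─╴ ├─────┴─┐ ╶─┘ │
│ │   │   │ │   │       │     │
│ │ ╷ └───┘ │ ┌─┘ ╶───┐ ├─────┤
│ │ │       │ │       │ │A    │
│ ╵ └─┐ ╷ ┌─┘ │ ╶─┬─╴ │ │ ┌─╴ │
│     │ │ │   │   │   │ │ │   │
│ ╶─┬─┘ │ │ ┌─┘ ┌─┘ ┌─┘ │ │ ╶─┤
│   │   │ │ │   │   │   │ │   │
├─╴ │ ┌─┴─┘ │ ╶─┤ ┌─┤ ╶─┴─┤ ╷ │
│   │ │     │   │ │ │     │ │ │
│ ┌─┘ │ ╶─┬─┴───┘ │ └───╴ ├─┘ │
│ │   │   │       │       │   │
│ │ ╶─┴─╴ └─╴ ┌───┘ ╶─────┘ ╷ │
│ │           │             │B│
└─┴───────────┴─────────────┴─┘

Finding the shortest path from (7, 12) to (12, 14):
Path length: 9 steps
Directions: right → right → down → left → down → right → down → down → down

Solution:

┌───┬───────────┬─────────────┐
│   │           │             │
│ ╷ ╵ ┌───────┐ ╵ ╷ ╶─┐ ┌─┬─┐ │
│ │   │       │   │   │ │ │ │ │
│ └─┬─┘ ╶───┐ └───┴─┐ │ │ │ │ │
│   │       │       │ │ │ │ │ │
├─┐ │ ╶─┬─╴ ├───╴ ┌─┘ │ │ │ ╵ │
│ │ │   │   │     │   │ │ │   │
│ │ ├───┤ ┌─┤ ┌─┬─┘ ┌─┴─┤ └───┤
│ │ │   │ │ │ │ │   │   │     │
│ │ ╵ ╷ │ │ │ ╵ │ ╶─┘ ╷ └───┐ │
│ │   │ │ │ │   │     │     │ │
│ ├───┤ ╵ │ ├─╴ ├─────┴─┐ ╶─┘ │
│ │   │   │ │   │       │     │
│ │ ╷ └───┘ │ ┌─┘ ╶───┐ ├─────┤
│ │ │       │ │       │ │A x x│
│ ╵ └─┐ ╷ ┌─┘ │ ╶─┬─╴ │ │ ┌─╴ │
│     │ │ │   │   │   │ │ │x x│
│ ╶─┬─┘ │ │ ┌─┘ ┌─┘ ┌─┘ │ │ ╶─┤
│   │   │ │ │   │   │   │ │x x│
├─╴ │ ┌─┴─┘ │ ╶─┤ ┌─┤ ╶─┴─┤ ╷ │
│   │ │     │   │ │ │     │ │x│
│ ┌─┘ │ ╶─┬─┴───┘ │ └───╴ ├─┘ │
│ │   │   │       │       │  x│
│ │ ╶─┴─╴ └─╴ ┌───┘ ╶─────┘ ╷ │
│ │           │             │B│
└─┴───────────┴─────────────┴─┘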